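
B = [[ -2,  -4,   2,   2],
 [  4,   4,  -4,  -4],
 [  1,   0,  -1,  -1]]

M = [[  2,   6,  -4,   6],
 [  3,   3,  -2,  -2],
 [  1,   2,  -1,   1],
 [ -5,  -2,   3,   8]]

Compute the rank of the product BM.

First compute BM:
[[-24, -24,  20,  14],
 [ 36,  36, -32, -20],
 [  6,   6,  -6,  -3]]
Now row reduce the product.
R2 ← R2 + (3/2)·R1: [0, 0, -2, 1]
R3 ← R3 + (1/4)·R1: [0, 0, -1, 1/2]
R3 ← R3 − (1/2)·R2: [0, 0, 0, 0]
2 nonzero rows, so rank(BM) = 2.

2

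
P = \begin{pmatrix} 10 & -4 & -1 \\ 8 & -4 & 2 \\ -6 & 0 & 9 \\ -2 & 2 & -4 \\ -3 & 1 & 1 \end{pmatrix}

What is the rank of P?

2

Row reduce to echelon form.
R2 ← R2 − (4/5)·R1: [0, -4/5, 14/5]
R3 ← R3 + (3/5)·R1: [0, -12/5, 42/5]
R4 ← R4 + (1/5)·R1: [0, 6/5, -21/5]
R5 ← R5 + (3/10)·R1: [0, -1/5, 7/10]
R3 ← R3 − (3)·R2: [0, 0, 0]
R4 ← R4 + (3/2)·R2: [0, 0, 0]
R5 ← R5 − (1/4)·R2: [0, 0, 0]
Echelon form has 2 nonzero rows, so rank(P) = 2.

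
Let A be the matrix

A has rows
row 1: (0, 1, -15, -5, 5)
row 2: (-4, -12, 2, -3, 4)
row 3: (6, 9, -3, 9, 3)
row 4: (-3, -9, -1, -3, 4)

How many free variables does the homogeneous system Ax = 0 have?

2

Row reduce to echelon form.
Swap R1 ↔ R2
R3 ← R3 + (3/2)·R1: [0, -9, 0, 9/2, 9]
R4 ← R4 − (3/4)·R1: [0, 0, -5/2, -3/4, 1]
R3 ← R3 + (9)·R2: [0, 0, -135, -81/2, 54]
R4 ← R4 − (1/54)·R3: [0, 0, 0, 0, 0]
3 nonzero rows, so rank(A) = 3.
A has 5 columns; by rank–nullity, nullity = 5 − 3 = 2.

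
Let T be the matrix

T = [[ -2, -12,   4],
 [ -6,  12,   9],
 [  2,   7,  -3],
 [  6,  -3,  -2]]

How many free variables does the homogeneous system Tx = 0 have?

Row reduce to echelon form.
R2 ← R2 − (3)·R1: [0, 48, -3]
R3 ← R3 + R1: [0, -5, 1]
R4 ← R4 + (3)·R1: [0, -39, 10]
R3 ← R3 + (5/48)·R2: [0, 0, 11/16]
R4 ← R4 + (13/16)·R2: [0, 0, 121/16]
R4 ← R4 − (11)·R3: [0, 0, 0]
3 nonzero rows, so rank(T) = 3.
T has 3 columns; by rank–nullity, nullity = 3 − 3 = 0.

0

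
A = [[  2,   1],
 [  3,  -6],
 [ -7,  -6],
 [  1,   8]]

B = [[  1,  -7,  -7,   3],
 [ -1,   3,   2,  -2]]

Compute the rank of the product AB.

2

First compute AB:
[[  1, -11, -12,   4],
 [  9, -39, -33,  21],
 [ -1,  31,  37,  -9],
 [ -7,  17,   9, -13]]
Now row reduce the product.
R2 ← R2 − (9)·R1: [0, 60, 75, -15]
R3 ← R3 + R1: [0, 20, 25, -5]
R4 ← R4 + (7)·R1: [0, -60, -75, 15]
R3 ← R3 − (1/3)·R2: [0, 0, 0, 0]
R4 ← R4 + R2: [0, 0, 0, 0]
2 nonzero rows, so rank(AB) = 2.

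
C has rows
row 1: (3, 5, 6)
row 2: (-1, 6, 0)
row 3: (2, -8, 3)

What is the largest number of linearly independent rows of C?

3

Row reduce to echelon form.
R2 ← R2 + (1/3)·R1: [0, 23/3, 2]
R3 ← R3 − (2/3)·R1: [0, -34/3, -1]
R3 ← R3 + (34/23)·R2: [0, 0, 45/23]
Echelon form has 3 nonzero rows, so rank(C) = 3.
The rank gives the maximum number of linearly independent rows: 3.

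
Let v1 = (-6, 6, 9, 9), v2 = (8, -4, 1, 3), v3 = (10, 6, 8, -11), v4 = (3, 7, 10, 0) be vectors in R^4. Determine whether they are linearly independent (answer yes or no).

Form the matrix with these vectors as rows and row reduce.
R2 ← R2 + (4/3)·R1: [0, 4, 13, 15]
R3 ← R3 + (5/3)·R1: [0, 16, 23, 4]
R4 ← R4 + (1/2)·R1: [0, 10, 29/2, 9/2]
R3 ← R3 − (4)·R2: [0, 0, -29, -56]
R4 ← R4 − (5/2)·R2: [0, 0, -18, -33]
R4 ← R4 − (18/29)·R3: [0, 0, 0, 51/29]
4 nonzero rows, so the 4 vectors span a space of dimension 4.
Since 4 = 4, the vectors are linearly independent.

yes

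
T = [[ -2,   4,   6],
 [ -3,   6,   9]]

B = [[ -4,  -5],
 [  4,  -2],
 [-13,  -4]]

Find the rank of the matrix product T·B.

1

First compute TB:
[[-54, -22],
 [-81, -33]]
Now row reduce the product.
R2 ← R2 − (3/2)·R1: [0, 0]
1 nonzero row, so rank(TB) = 1.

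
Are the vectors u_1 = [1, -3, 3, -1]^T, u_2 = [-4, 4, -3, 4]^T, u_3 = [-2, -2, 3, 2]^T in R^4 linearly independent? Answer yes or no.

Form the matrix with these vectors as rows and row reduce.
R2 ← R2 + (4)·R1: [0, -8, 9, 0]
R3 ← R3 + (2)·R1: [0, -8, 9, 0]
R3 ← R3 − R2: [0, 0, 0, 0]
2 nonzero rows, so the 3 vectors span a space of dimension 2.
Since 2 < 3, the vectors are linearly dependent.

no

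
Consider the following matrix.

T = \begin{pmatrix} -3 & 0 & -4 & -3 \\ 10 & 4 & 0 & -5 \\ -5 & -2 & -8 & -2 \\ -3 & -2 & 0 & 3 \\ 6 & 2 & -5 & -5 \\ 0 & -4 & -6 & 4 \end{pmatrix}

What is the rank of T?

Row reduce to echelon form.
R2 ← R2 + (10/3)·R1: [0, 4, -40/3, -15]
R3 ← R3 − (5/3)·R1: [0, -2, -4/3, 3]
R4 ← R4 − R1: [0, -2, 4, 6]
R5 ← R5 + (2)·R1: [0, 2, -13, -11]
R3 ← R3 + (1/2)·R2: [0, 0, -8, -9/2]
R4 ← R4 + (1/2)·R2: [0, 0, -8/3, -3/2]
R5 ← R5 − (1/2)·R2: [0, 0, -19/3, -7/2]
R6 ← R6 + R2: [0, 0, -58/3, -11]
R4 ← R4 − (1/3)·R3: [0, 0, 0, 0]
R5 ← R5 − (19/24)·R3: [0, 0, 0, 1/16]
R6 ← R6 − (29/12)·R3: [0, 0, 0, -1/8]
Swap R4 ↔ R5
R6 ← R6 + (2)·R4: [0, 0, 0, 0]
Echelon form has 4 nonzero rows, so rank(T) = 4.

4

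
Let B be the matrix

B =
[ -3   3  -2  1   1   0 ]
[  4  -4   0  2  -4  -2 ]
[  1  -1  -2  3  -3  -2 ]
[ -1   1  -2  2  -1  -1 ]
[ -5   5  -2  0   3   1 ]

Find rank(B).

2

Row reduce to echelon form.
R2 ← R2 + (4/3)·R1: [0, 0, -8/3, 10/3, -8/3, -2]
R3 ← R3 + (1/3)·R1: [0, 0, -8/3, 10/3, -8/3, -2]
R4 ← R4 − (1/3)·R1: [0, 0, -4/3, 5/3, -4/3, -1]
R5 ← R5 − (5/3)·R1: [0, 0, 4/3, -5/3, 4/3, 1]
R3 ← R3 − R2: [0, 0, 0, 0, 0, 0]
R4 ← R4 − (1/2)·R2: [0, 0, 0, 0, 0, 0]
R5 ← R5 + (1/2)·R2: [0, 0, 0, 0, 0, 0]
Echelon form has 2 nonzero rows, so rank(B) = 2.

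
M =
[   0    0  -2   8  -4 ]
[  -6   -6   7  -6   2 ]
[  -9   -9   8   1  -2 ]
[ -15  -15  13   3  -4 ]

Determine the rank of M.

Row reduce to echelon form.
Swap R1 ↔ R2
R3 ← R3 − (3/2)·R1: [0, 0, -5/2, 10, -5]
R4 ← R4 − (5/2)·R1: [0, 0, -9/2, 18, -9]
R3 ← R3 − (5/4)·R2: [0, 0, 0, 0, 0]
R4 ← R4 − (9/4)·R2: [0, 0, 0, 0, 0]
Echelon form has 2 nonzero rows, so rank(M) = 2.

2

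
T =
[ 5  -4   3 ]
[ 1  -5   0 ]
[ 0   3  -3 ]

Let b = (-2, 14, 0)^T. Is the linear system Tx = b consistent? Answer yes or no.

Row reduce the augmented matrix [T | b].
R2 ← R2 − (1/5)·R1: [0, -21/5, -3/5, 72/5]
R3 ← R3 + (5/7)·R2: [0, 0, -24/7, 72/7]
The echelon form has 3 nonzero rows, and every pivot lies in the first 3 columns, so rank(T) = rank([T|b]) = 3.
The system is consistent.

yes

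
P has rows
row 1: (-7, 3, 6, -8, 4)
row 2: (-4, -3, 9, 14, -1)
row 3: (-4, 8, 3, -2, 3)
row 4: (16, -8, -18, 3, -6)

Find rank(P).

4

Row reduce to echelon form.
R2 ← R2 − (4/7)·R1: [0, -33/7, 39/7, 130/7, -23/7]
R3 ← R3 − (4/7)·R1: [0, 44/7, -3/7, 18/7, 5/7]
R4 ← R4 + (16/7)·R1: [0, -8/7, -30/7, -107/7, 22/7]
R3 ← R3 + (4/3)·R2: [0, 0, 7, 82/3, -11/3]
R4 ← R4 − (8/33)·R2: [0, 0, -62/11, -653/33, 130/33]
R4 ← R4 + (62/77)·R3: [0, 0, 0, 171/77, 76/77]
Echelon form has 4 nonzero rows, so rank(P) = 4.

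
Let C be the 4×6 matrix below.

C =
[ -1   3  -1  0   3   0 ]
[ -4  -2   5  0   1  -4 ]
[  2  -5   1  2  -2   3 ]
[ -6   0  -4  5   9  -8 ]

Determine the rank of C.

Row reduce to echelon form.
R2 ← R2 − (4)·R1: [0, -14, 9, 0, -11, -4]
R3 ← R3 + (2)·R1: [0, 1, -1, 2, 4, 3]
R4 ← R4 − (6)·R1: [0, -18, 2, 5, -9, -8]
R3 ← R3 + (1/14)·R2: [0, 0, -5/14, 2, 45/14, 19/7]
R4 ← R4 − (9/7)·R2: [0, 0, -67/7, 5, 36/7, -20/7]
R4 ← R4 − (134/5)·R3: [0, 0, 0, -243/5, -81, -378/5]
Echelon form has 4 nonzero rows, so rank(C) = 4.

4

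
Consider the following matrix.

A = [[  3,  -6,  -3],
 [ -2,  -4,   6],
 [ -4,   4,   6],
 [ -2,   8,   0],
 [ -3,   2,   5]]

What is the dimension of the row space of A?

Row reduce to echelon form.
R2 ← R2 + (2/3)·R1: [0, -8, 4]
R3 ← R3 + (4/3)·R1: [0, -4, 2]
R4 ← R4 + (2/3)·R1: [0, 4, -2]
R5 ← R5 + R1: [0, -4, 2]
R3 ← R3 − (1/2)·R2: [0, 0, 0]
R4 ← R4 + (1/2)·R2: [0, 0, 0]
R5 ← R5 − (1/2)·R2: [0, 0, 0]
Echelon form has 2 nonzero rows, so rank(A) = 2.
The row space has dimension equal to the rank: 2.

2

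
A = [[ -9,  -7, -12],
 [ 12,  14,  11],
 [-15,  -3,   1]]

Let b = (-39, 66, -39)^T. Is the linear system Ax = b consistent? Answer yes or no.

Row reduce the augmented matrix [A | b].
R2 ← R2 + (4/3)·R1: [0, 14/3, -5, 14]
R3 ← R3 − (5/3)·R1: [0, 26/3, 21, 26]
R3 ← R3 − (13/7)·R2: [0, 0, 212/7, 0]
The echelon form has 3 nonzero rows, and every pivot lies in the first 3 columns, so rank(A) = rank([A|b]) = 3.
The system is consistent.

yes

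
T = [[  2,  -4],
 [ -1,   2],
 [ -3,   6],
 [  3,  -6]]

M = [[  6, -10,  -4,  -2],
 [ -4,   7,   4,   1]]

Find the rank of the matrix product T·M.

1

First compute TM:
[[ 28, -48, -24,  -8],
 [-14,  24,  12,   4],
 [-42,  72,  36,  12],
 [ 42, -72, -36, -12]]
Now row reduce the product.
R2 ← R2 + (1/2)·R1: [0, 0, 0, 0]
R3 ← R3 + (3/2)·R1: [0, 0, 0, 0]
R4 ← R4 − (3/2)·R1: [0, 0, 0, 0]
1 nonzero row, so rank(TM) = 1.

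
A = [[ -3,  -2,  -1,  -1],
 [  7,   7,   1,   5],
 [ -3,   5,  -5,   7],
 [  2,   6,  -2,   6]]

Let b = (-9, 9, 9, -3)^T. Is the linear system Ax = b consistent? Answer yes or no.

Row reduce the augmented matrix [A | b].
R2 ← R2 + (7/3)·R1: [0, 7/3, -4/3, 8/3, -12]
R3 ← R3 − R1: [0, 7, -4, 8, 18]
R4 ← R4 + (2/3)·R1: [0, 14/3, -8/3, 16/3, -9]
R3 ← R3 − (3)·R2: [0, 0, 0, 0, 54]
R4 ← R4 − (2)·R2: [0, 0, 0, 0, 15]
R4 ← R4 − (5/18)·R3: [0, 0, 0, 0, 0]
The echelon form has 3 nonzero rows; the last pivot sits in the augmented column, so rank(A) = 2 but rank([A|b]) = 3.
Since the ranks differ, the system is inconsistent.

no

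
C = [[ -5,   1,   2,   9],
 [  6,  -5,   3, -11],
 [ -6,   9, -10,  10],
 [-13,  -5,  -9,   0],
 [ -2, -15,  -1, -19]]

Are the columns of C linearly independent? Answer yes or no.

Row reduce C to echelon form.
R2 ← R2 + (6/5)·R1: [0, -19/5, 27/5, -1/5]
R3 ← R3 − (6/5)·R1: [0, 39/5, -62/5, -4/5]
R4 ← R4 − (13/5)·R1: [0, -38/5, -71/5, -117/5]
R5 ← R5 − (2/5)·R1: [0, -77/5, -9/5, -113/5]
R3 ← R3 + (39/19)·R2: [0, 0, -25/19, -23/19]
R4 ← R4 − (2)·R2: [0, 0, -25, -23]
R5 ← R5 − (77/19)·R2: [0, 0, -450/19, -414/19]
R4 ← R4 − (19)·R3: [0, 0, 0, 0]
R5 ← R5 − (18)·R3: [0, 0, 0, 0]
3 pivots among 4 columns.
Only 3 < 4 pivot columns, so the columns are linearly dependent.

no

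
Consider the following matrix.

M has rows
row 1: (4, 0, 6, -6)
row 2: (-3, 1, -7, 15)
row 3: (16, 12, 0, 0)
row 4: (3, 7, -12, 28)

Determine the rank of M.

4

Row reduce to echelon form.
R2 ← R2 + (3/4)·R1: [0, 1, -5/2, 21/2]
R3 ← R3 − (4)·R1: [0, 12, -24, 24]
R4 ← R4 − (3/4)·R1: [0, 7, -33/2, 65/2]
R3 ← R3 − (12)·R2: [0, 0, 6, -102]
R4 ← R4 − (7)·R2: [0, 0, 1, -41]
R4 ← R4 − (1/6)·R3: [0, 0, 0, -24]
Echelon form has 4 nonzero rows, so rank(M) = 4.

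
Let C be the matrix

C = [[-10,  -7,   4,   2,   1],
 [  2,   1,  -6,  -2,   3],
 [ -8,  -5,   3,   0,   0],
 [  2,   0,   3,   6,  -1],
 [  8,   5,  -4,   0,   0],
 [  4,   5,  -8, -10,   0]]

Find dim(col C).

4

Row reduce to echelon form.
R2 ← R2 + (1/5)·R1: [0, -2/5, -26/5, -8/5, 16/5]
R3 ← R3 − (4/5)·R1: [0, 3/5, -1/5, -8/5, -4/5]
R4 ← R4 + (1/5)·R1: [0, -7/5, 19/5, 32/5, -4/5]
R5 ← R5 + (4/5)·R1: [0, -3/5, -4/5, 8/5, 4/5]
R6 ← R6 + (2/5)·R1: [0, 11/5, -32/5, -46/5, 2/5]
R3 ← R3 + (3/2)·R2: [0, 0, -8, -4, 4]
R4 ← R4 − (7/2)·R2: [0, 0, 22, 12, -12]
R5 ← R5 − (3/2)·R2: [0, 0, 7, 4, -4]
R6 ← R6 + (11/2)·R2: [0, 0, -35, -18, 18]
R4 ← R4 + (11/4)·R3: [0, 0, 0, 1, -1]
R5 ← R5 + (7/8)·R3: [0, 0, 0, 1/2, -1/2]
R6 ← R6 − (35/8)·R3: [0, 0, 0, -1/2, 1/2]
R5 ← R5 − (1/2)·R4: [0, 0, 0, 0, 0]
R6 ← R6 + (1/2)·R4: [0, 0, 0, 0, 0]
Echelon form has 4 nonzero rows, so rank(C) = 4.
The column space has dimension equal to the rank: 4.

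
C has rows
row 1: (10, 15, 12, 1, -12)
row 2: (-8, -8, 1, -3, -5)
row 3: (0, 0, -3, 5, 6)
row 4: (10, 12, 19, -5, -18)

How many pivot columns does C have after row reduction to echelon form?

Row reduce to echelon form.
R2 ← R2 + (4/5)·R1: [0, 4, 53/5, -11/5, -73/5]
R4 ← R4 − R1: [0, -3, 7, -6, -6]
R4 ← R4 + (3/4)·R2: [0, 0, 299/20, -153/20, -339/20]
R4 ← R4 + (299/60)·R3: [0, 0, 0, 259/15, 259/20]
Echelon form has 4 nonzero rows, so rank(C) = 4.
Each nonzero row contributes one pivot column: 4 pivot columns.

4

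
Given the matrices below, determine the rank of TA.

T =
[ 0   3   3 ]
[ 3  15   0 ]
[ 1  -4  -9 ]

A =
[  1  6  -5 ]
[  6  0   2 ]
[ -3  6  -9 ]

First compute TA:
[[  9,  18, -21],
 [ 93,  18,  15],
 [  4, -48,  68]]
Now row reduce the product.
R2 ← R2 − (31/3)·R1: [0, -168, 232]
R3 ← R3 − (4/9)·R1: [0, -56, 232/3]
R3 ← R3 − (1/3)·R2: [0, 0, 0]
2 nonzero rows, so rank(TA) = 2.

2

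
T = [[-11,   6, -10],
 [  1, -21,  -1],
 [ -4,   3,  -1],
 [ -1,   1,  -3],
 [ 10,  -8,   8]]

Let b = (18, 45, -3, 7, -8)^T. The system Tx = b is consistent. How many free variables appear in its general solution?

0

Row reduce the augmented matrix [T | b].
R2 ← R2 + (1/11)·R1: [0, -225/11, -21/11, 513/11]
R3 ← R3 − (4/11)·R1: [0, 9/11, 29/11, -105/11]
R4 ← R4 − (1/11)·R1: [0, 5/11, -23/11, 59/11]
R5 ← R5 + (10/11)·R1: [0, -28/11, -12/11, 92/11]
R3 ← R3 + (1/25)·R2: [0, 0, 64/25, -192/25]
R4 ← R4 + (1/45)·R2: [0, 0, -32/15, 32/5]
R5 ← R5 − (28/225)·R2: [0, 0, -64/75, 64/25]
R4 ← R4 + (5/6)·R3: [0, 0, 0, 0]
R5 ← R5 + (1/3)·R3: [0, 0, 0, 0]
The echelon form has 3 nonzero rows, and every pivot lies in the first 3 columns, so rank(T) = rank([T|b]) = 3.
The system is consistent.
Free variables = (unknowns) − (rank) = 3 − 3 = 0.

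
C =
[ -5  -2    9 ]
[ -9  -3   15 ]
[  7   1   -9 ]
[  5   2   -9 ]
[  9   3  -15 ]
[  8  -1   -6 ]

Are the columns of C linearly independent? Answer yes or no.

no

Row reduce C to echelon form.
R2 ← R2 − (9/5)·R1: [0, 3/5, -6/5]
R3 ← R3 + (7/5)·R1: [0, -9/5, 18/5]
R4 ← R4 + R1: [0, 0, 0]
R5 ← R5 + (9/5)·R1: [0, -3/5, 6/5]
R6 ← R6 + (8/5)·R1: [0, -21/5, 42/5]
R3 ← R3 + (3)·R2: [0, 0, 0]
R5 ← R5 + R2: [0, 0, 0]
R6 ← R6 + (7)·R2: [0, 0, 0]
2 pivots among 3 columns.
Only 2 < 3 pivot columns, so the columns are linearly dependent.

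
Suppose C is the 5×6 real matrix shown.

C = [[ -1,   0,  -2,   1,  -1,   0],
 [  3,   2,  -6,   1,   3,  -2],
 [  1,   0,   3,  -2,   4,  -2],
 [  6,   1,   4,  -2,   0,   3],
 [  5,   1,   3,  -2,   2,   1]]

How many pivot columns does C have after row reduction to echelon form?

3

Row reduce to echelon form.
R2 ← R2 + (3)·R1: [0, 2, -12, 4, 0, -2]
R3 ← R3 + R1: [0, 0, 1, -1, 3, -2]
R4 ← R4 + (6)·R1: [0, 1, -8, 4, -6, 3]
R5 ← R5 + (5)·R1: [0, 1, -7, 3, -3, 1]
R4 ← R4 − (1/2)·R2: [0, 0, -2, 2, -6, 4]
R5 ← R5 − (1/2)·R2: [0, 0, -1, 1, -3, 2]
R4 ← R4 + (2)·R3: [0, 0, 0, 0, 0, 0]
R5 ← R5 + R3: [0, 0, 0, 0, 0, 0]
Echelon form has 3 nonzero rows, so rank(C) = 3.
Each nonzero row contributes one pivot column: 3 pivot columns.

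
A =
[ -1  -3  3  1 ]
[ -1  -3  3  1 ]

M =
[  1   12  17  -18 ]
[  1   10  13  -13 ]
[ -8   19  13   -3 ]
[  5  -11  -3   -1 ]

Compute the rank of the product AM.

1

First compute AM:
[[-23,   4, -20,  47],
 [-23,   4, -20,  47]]
Now row reduce the product.
R2 ← R2 − R1: [0, 0, 0, 0]
1 nonzero row, so rank(AM) = 1.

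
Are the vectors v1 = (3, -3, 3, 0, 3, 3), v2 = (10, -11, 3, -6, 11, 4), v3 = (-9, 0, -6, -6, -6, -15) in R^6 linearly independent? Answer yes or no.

Form the matrix with these vectors as rows and row reduce.
R2 ← R2 − (10/3)·R1: [0, -1, -7, -6, 1, -6]
R3 ← R3 + (3)·R1: [0, -9, 3, -6, 3, -6]
R3 ← R3 − (9)·R2: [0, 0, 66, 48, -6, 48]
3 nonzero rows, so the 3 vectors span a space of dimension 3.
Since 3 = 3, the vectors are linearly independent.

yes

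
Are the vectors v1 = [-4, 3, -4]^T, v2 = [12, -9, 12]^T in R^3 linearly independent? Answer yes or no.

no

Form the matrix with these vectors as rows and row reduce.
R2 ← R2 + (3)·R1: [0, 0, 0]
1 nonzero row, so the 2 vectors span a space of dimension 1.
Since 1 < 2, the vectors are linearly dependent.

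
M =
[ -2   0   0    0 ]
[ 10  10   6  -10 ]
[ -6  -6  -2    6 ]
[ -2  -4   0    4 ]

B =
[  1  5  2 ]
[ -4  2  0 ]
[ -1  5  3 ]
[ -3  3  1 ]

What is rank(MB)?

3

First compute MB:
[[ -2, -10,  -4],
 [ -6,  70,  28],
 [  2, -34, -12],
 [  2,  -6,   0]]
Now row reduce the product.
R2 ← R2 − (3)·R1: [0, 100, 40]
R3 ← R3 + R1: [0, -44, -16]
R4 ← R4 + R1: [0, -16, -4]
R3 ← R3 + (11/25)·R2: [0, 0, 8/5]
R4 ← R4 + (4/25)·R2: [0, 0, 12/5]
R4 ← R4 − (3/2)·R3: [0, 0, 0]
3 nonzero rows, so rank(MB) = 3.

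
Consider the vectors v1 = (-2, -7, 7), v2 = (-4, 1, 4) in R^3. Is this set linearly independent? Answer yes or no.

Form the matrix with these vectors as rows and row reduce.
R2 ← R2 − (2)·R1: [0, 15, -10]
2 nonzero rows, so the 2 vectors span a space of dimension 2.
Since 2 = 2, the vectors are linearly independent.

yes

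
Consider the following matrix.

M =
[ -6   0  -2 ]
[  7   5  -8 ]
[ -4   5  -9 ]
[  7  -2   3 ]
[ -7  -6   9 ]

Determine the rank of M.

Row reduce to echelon form.
R2 ← R2 + (7/6)·R1: [0, 5, -31/3]
R3 ← R3 − (2/3)·R1: [0, 5, -23/3]
R4 ← R4 + (7/6)·R1: [0, -2, 2/3]
R5 ← R5 − (7/6)·R1: [0, -6, 34/3]
R3 ← R3 − R2: [0, 0, 8/3]
R4 ← R4 + (2/5)·R2: [0, 0, -52/15]
R5 ← R5 + (6/5)·R2: [0, 0, -16/15]
R4 ← R4 + (13/10)·R3: [0, 0, 0]
R5 ← R5 + (2/5)·R3: [0, 0, 0]
Echelon form has 3 nonzero rows, so rank(M) = 3.

3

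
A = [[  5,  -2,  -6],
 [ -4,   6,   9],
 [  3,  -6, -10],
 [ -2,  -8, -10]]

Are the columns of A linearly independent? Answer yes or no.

yes

Row reduce A to echelon form.
R2 ← R2 + (4/5)·R1: [0, 22/5, 21/5]
R3 ← R3 − (3/5)·R1: [0, -24/5, -32/5]
R4 ← R4 + (2/5)·R1: [0, -44/5, -62/5]
R3 ← R3 + (12/11)·R2: [0, 0, -20/11]
R4 ← R4 + (2)·R2: [0, 0, -4]
R4 ← R4 − (11/5)·R3: [0, 0, 0]
3 pivots among 3 columns.
Every column is a pivot column, so the columns are linearly independent.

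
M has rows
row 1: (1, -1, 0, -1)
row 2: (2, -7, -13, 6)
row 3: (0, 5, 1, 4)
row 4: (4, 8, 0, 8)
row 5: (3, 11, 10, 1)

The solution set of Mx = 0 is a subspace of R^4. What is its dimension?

Row reduce to echelon form.
R2 ← R2 − (2)·R1: [0, -5, -13, 8]
R4 ← R4 − (4)·R1: [0, 12, 0, 12]
R5 ← R5 − (3)·R1: [0, 14, 10, 4]
R3 ← R3 + R2: [0, 0, -12, 12]
R4 ← R4 + (12/5)·R2: [0, 0, -156/5, 156/5]
R5 ← R5 + (14/5)·R2: [0, 0, -132/5, 132/5]
R4 ← R4 − (13/5)·R3: [0, 0, 0, 0]
R5 ← R5 − (11/5)·R3: [0, 0, 0, 0]
3 nonzero rows, so rank(M) = 3.
M has 4 columns; by rank–nullity, nullity = 4 − 3 = 1.

1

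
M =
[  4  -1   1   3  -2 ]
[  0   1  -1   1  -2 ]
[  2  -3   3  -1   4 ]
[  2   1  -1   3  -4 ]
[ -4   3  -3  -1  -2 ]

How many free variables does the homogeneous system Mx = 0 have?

Row reduce to echelon form.
R3 ← R3 − (1/2)·R1: [0, -5/2, 5/2, -5/2, 5]
R4 ← R4 − (1/2)·R1: [0, 3/2, -3/2, 3/2, -3]
R5 ← R5 + R1: [0, 2, -2, 2, -4]
R3 ← R3 + (5/2)·R2: [0, 0, 0, 0, 0]
R4 ← R4 − (3/2)·R2: [0, 0, 0, 0, 0]
R5 ← R5 − (2)·R2: [0, 0, 0, 0, 0]
2 nonzero rows, so rank(M) = 2.
M has 5 columns; by rank–nullity, nullity = 5 − 2 = 3.

3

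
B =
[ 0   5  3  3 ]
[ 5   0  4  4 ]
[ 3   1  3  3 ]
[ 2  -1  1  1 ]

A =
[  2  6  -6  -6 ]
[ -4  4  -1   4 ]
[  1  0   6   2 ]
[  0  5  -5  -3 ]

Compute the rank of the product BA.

First compute BA:
[[-17,  35,  -2,  17],
 [ 14,  50, -26, -34],
 [  5,  37, -16, -17],
 [  9,  13, -10, -17]]
Now row reduce the product.
R2 ← R2 + (14/17)·R1: [0, 1340/17, -470/17, -20]
R3 ← R3 + (5/17)·R1: [0, 804/17, -282/17, -12]
R4 ← R4 + (9/17)·R1: [0, 536/17, -188/17, -8]
R3 ← R3 − (3/5)·R2: [0, 0, 0, 0]
R4 ← R4 − (2/5)·R2: [0, 0, 0, 0]
2 nonzero rows, so rank(BA) = 2.

2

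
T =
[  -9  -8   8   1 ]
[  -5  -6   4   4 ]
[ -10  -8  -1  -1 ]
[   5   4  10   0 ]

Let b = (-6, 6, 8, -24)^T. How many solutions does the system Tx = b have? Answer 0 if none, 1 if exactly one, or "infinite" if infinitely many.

1

Row reduce the augmented matrix [T | b].
R2 ← R2 − (5/9)·R1: [0, -14/9, -4/9, 31/9, 28/3]
R3 ← R3 − (10/9)·R1: [0, 8/9, -89/9, -19/9, 44/3]
R4 ← R4 + (5/9)·R1: [0, -4/9, 130/9, 5/9, -82/3]
R3 ← R3 + (4/7)·R2: [0, 0, -71/7, -1/7, 20]
R4 ← R4 − (2/7)·R2: [0, 0, 102/7, -3/7, -30]
R4 ← R4 + (102/71)·R3: [0, 0, 0, -45/71, -90/71]
The echelon form has 4 nonzero rows, and every pivot lies in the first 4 columns, so rank(T) = rank([T|b]) = 4.
The system is consistent.
rank = 4 = number of unknowns, so the solution is unique.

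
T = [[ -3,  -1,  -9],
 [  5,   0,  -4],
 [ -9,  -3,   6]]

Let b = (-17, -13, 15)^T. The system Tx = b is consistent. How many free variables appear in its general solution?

Row reduce the augmented matrix [T | b].
R2 ← R2 + (5/3)·R1: [0, -5/3, -19, -124/3]
R3 ← R3 − (3)·R1: [0, 0, 33, 66]
The echelon form has 3 nonzero rows, and every pivot lies in the first 3 columns, so rank(T) = rank([T|b]) = 3.
The system is consistent.
Free variables = (unknowns) − (rank) = 3 − 3 = 0.

0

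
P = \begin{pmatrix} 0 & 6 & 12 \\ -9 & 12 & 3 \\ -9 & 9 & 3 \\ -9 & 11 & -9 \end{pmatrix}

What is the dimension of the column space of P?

3

Row reduce to echelon form.
Swap R1 ↔ R2
R3 ← R3 − R1: [0, -3, 0]
R4 ← R4 − R1: [0, -1, -12]
R3 ← R3 + (1/2)·R2: [0, 0, 6]
R4 ← R4 + (1/6)·R2: [0, 0, -10]
R4 ← R4 + (5/3)·R3: [0, 0, 0]
Echelon form has 3 nonzero rows, so rank(P) = 3.
The column space has dimension equal to the rank: 3.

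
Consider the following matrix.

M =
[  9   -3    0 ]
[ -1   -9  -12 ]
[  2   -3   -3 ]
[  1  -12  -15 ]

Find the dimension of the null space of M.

Row reduce to echelon form.
R2 ← R2 + (1/9)·R1: [0, -28/3, -12]
R3 ← R3 − (2/9)·R1: [0, -7/3, -3]
R4 ← R4 − (1/9)·R1: [0, -35/3, -15]
R3 ← R3 − (1/4)·R2: [0, 0, 0]
R4 ← R4 − (5/4)·R2: [0, 0, 0]
2 nonzero rows, so rank(M) = 2.
M has 3 columns; by rank–nullity, nullity = 3 − 2 = 1.

1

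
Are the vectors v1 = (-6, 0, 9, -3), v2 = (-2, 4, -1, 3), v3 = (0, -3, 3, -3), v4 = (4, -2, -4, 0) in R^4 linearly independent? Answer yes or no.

no

Form the matrix with these vectors as rows and row reduce.
R2 ← R2 − (1/3)·R1: [0, 4, -4, 4]
R4 ← R4 + (2/3)·R1: [0, -2, 2, -2]
R3 ← R3 + (3/4)·R2: [0, 0, 0, 0]
R4 ← R4 + (1/2)·R2: [0, 0, 0, 0]
2 nonzero rows, so the 4 vectors span a space of dimension 2.
Since 2 < 4, the vectors are linearly dependent.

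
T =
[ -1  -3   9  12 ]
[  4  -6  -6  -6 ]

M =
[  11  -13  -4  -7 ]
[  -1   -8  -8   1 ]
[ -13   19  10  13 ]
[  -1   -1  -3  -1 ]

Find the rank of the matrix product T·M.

First compute TM:
[[-137, 196,  82, 109],
 [134, -112, -10, -106]]
Now row reduce the product.
R2 ← R2 + (134/137)·R1: [0, 10920/137, 9618/137, 84/137]
2 nonzero rows, so rank(TM) = 2.

2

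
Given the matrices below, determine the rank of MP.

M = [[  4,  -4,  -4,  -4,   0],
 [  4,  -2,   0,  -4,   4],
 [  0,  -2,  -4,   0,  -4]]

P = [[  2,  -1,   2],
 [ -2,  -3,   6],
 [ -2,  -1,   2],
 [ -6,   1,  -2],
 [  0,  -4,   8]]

2

First compute MP:
[[ 48,   8, -16],
 [ 36, -18,  36],
 [ 12,  26, -52]]
Now row reduce the product.
R2 ← R2 − (3/4)·R1: [0, -24, 48]
R3 ← R3 − (1/4)·R1: [0, 24, -48]
R3 ← R3 + R2: [0, 0, 0]
2 nonzero rows, so rank(MP) = 2.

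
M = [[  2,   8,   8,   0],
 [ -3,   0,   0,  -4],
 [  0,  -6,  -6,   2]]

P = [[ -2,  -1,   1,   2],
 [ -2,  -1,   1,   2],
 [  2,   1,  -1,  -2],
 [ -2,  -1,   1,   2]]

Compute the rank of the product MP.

1

First compute MP:
[[ -4,  -2,   2,   4],
 [ 14,   7,  -7, -14],
 [ -4,  -2,   2,   4]]
Now row reduce the product.
R2 ← R2 + (7/2)·R1: [0, 0, 0, 0]
R3 ← R3 − R1: [0, 0, 0, 0]
1 nonzero row, so rank(MP) = 1.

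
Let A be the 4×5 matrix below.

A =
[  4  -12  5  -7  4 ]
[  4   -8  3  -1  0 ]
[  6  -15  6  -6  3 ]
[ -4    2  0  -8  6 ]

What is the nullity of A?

Row reduce to echelon form.
R2 ← R2 − R1: [0, 4, -2, 6, -4]
R3 ← R3 − (3/2)·R1: [0, 3, -3/2, 9/2, -3]
R4 ← R4 + R1: [0, -10, 5, -15, 10]
R3 ← R3 − (3/4)·R2: [0, 0, 0, 0, 0]
R4 ← R4 + (5/2)·R2: [0, 0, 0, 0, 0]
2 nonzero rows, so rank(A) = 2.
A has 5 columns; by rank–nullity, nullity = 5 − 2 = 3.

3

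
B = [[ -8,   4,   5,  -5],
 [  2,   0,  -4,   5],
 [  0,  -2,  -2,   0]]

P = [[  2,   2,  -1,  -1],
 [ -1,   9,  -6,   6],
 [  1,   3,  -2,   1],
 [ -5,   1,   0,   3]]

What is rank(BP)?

First compute BP:
[[ 10,  30, -26,  22],
 [-25,  -3,   6,   9],
 [  0, -24,  16, -14]]
Now row reduce the product.
R2 ← R2 + (5/2)·R1: [0, 72, -59, 64]
R3 ← R3 + (1/3)·R2: [0, 0, -11/3, 22/3]
3 nonzero rows, so rank(BP) = 3.

3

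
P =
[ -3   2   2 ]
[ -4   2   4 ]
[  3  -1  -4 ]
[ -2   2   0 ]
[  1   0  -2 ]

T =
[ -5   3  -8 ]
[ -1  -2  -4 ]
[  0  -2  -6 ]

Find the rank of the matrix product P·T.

2

First compute PT:
[[ 13, -17,   4],
 [ 18, -24,   0],
 [-14,  19,   4],
 [  8, -10,   8],
 [ -5,   7,   4]]
Now row reduce the product.
R2 ← R2 − (18/13)·R1: [0, -6/13, -72/13]
R3 ← R3 + (14/13)·R1: [0, 9/13, 108/13]
R4 ← R4 − (8/13)·R1: [0, 6/13, 72/13]
R5 ← R5 + (5/13)·R1: [0, 6/13, 72/13]
R3 ← R3 + (3/2)·R2: [0, 0, 0]
R4 ← R4 + R2: [0, 0, 0]
R5 ← R5 + R2: [0, 0, 0]
2 nonzero rows, so rank(PT) = 2.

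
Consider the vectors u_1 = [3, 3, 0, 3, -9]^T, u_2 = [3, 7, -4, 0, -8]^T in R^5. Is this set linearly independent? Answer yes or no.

Form the matrix with these vectors as rows and row reduce.
R2 ← R2 − R1: [0, 4, -4, -3, 1]
2 nonzero rows, so the 2 vectors span a space of dimension 2.
Since 2 = 2, the vectors are linearly independent.

yes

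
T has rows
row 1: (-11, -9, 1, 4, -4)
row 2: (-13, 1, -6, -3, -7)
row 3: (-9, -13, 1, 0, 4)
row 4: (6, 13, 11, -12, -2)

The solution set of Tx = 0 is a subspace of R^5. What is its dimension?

Row reduce to echelon form.
R2 ← R2 − (13/11)·R1: [0, 128/11, -79/11, -85/11, -25/11]
R3 ← R3 − (9/11)·R1: [0, -62/11, 2/11, -36/11, 80/11]
R4 ← R4 + (6/11)·R1: [0, 89/11, 127/11, -108/11, -46/11]
R3 ← R3 + (31/64)·R2: [0, 0, -211/64, -449/64, 395/64]
R4 ← R4 − (89/128)·R2: [0, 0, 2117/128, -569/128, -333/128]
R4 ← R4 + (2117/422)·R3: [0, 0, 0, -8364/211, 5984/211]
4 nonzero rows, so rank(T) = 4.
T has 5 columns; by rank–nullity, nullity = 5 − 4 = 1.

1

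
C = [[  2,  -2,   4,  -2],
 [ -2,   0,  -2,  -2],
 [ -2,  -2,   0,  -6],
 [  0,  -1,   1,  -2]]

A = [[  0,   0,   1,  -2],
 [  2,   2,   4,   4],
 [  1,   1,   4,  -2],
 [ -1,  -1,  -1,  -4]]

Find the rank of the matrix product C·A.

First compute CA:
[[  2,   2,  12, -12],
 [  0,   0,  -8,  16],
 [  2,   2,  -4,  20],
 [  1,   1,   2,   2]]
Now row reduce the product.
R3 ← R3 − R1: [0, 0, -16, 32]
R4 ← R4 − (1/2)·R1: [0, 0, -4, 8]
R3 ← R3 − (2)·R2: [0, 0, 0, 0]
R4 ← R4 − (1/2)·R2: [0, 0, 0, 0]
2 nonzero rows, so rank(CA) = 2.

2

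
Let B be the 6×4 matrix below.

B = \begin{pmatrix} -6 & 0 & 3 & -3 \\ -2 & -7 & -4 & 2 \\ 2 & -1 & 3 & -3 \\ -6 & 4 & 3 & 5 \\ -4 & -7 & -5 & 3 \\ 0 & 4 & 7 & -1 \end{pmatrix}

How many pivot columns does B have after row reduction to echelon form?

4

Row reduce to echelon form.
R2 ← R2 − (1/3)·R1: [0, -7, -5, 3]
R3 ← R3 + (1/3)·R1: [0, -1, 4, -4]
R4 ← R4 − R1: [0, 4, 0, 8]
R5 ← R5 − (2/3)·R1: [0, -7, -7, 5]
R3 ← R3 − (1/7)·R2: [0, 0, 33/7, -31/7]
R4 ← R4 + (4/7)·R2: [0, 0, -20/7, 68/7]
R5 ← R5 − R2: [0, 0, -2, 2]
R6 ← R6 + (4/7)·R2: [0, 0, 29/7, 5/7]
R4 ← R4 + (20/33)·R3: [0, 0, 0, 232/33]
R5 ← R5 + (14/33)·R3: [0, 0, 0, 4/33]
R6 ← R6 − (29/33)·R3: [0, 0, 0, 152/33]
R5 ← R5 − (1/58)·R4: [0, 0, 0, 0]
R6 ← R6 − (19/29)·R4: [0, 0, 0, 0]
Echelon form has 4 nonzero rows, so rank(B) = 4.
Each nonzero row contributes one pivot column: 4 pivot columns.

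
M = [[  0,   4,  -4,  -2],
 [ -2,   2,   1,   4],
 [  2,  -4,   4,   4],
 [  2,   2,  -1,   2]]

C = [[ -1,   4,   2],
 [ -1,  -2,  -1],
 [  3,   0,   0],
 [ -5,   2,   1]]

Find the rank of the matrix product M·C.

2

First compute MC:
[[ -6, -12,  -6],
 [-17,  -4,  -2],
 [ -6,  24,  12],
 [-17,   8,   4]]
Now row reduce the product.
R2 ← R2 − (17/6)·R1: [0, 30, 15]
R3 ← R3 − R1: [0, 36, 18]
R4 ← R4 − (17/6)·R1: [0, 42, 21]
R3 ← R3 − (6/5)·R2: [0, 0, 0]
R4 ← R4 − (7/5)·R2: [0, 0, 0]
2 nonzero rows, so rank(MC) = 2.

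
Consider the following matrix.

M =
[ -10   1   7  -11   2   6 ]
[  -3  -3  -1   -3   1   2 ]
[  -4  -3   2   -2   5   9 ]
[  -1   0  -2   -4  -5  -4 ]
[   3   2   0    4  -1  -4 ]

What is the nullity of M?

1

Row reduce to echelon form.
R2 ← R2 − (3/10)·R1: [0, -33/10, -31/10, 3/10, 2/5, 1/5]
R3 ← R3 − (2/5)·R1: [0, -17/5, -4/5, 12/5, 21/5, 33/5]
R4 ← R4 − (1/10)·R1: [0, -1/10, -27/10, -29/10, -26/5, -23/5]
R5 ← R5 + (3/10)·R1: [0, 23/10, 21/10, 7/10, -2/5, -11/5]
R3 ← R3 − (34/33)·R2: [0, 0, 79/33, 23/11, 125/33, 211/33]
R4 ← R4 − (1/33)·R2: [0, 0, -86/33, -32/11, -172/33, -152/33]
R5 ← R5 + (23/33)·R2: [0, 0, -2/33, 10/11, -4/33, -68/33]
R4 ← R4 + (86/79)·R3: [0, 0, 0, -50/79, -86/79, 186/79]
R5 ← R5 + (2/79)·R3: [0, 0, 0, 76/79, -2/79, -150/79]
R5 ← R5 + (38/25)·R4: [0, 0, 0, 0, -42/25, 42/25]
5 nonzero rows, so rank(M) = 5.
M has 6 columns; by rank–nullity, nullity = 6 − 5 = 1.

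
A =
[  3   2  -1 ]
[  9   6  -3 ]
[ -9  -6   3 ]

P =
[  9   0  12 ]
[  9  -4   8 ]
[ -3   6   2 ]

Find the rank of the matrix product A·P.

First compute AP:
[[ 48, -14,  50],
 [144, -42, 150],
 [-144,  42, -150]]
Now row reduce the product.
R2 ← R2 − (3)·R1: [0, 0, 0]
R3 ← R3 + (3)·R1: [0, 0, 0]
1 nonzero row, so rank(AP) = 1.

1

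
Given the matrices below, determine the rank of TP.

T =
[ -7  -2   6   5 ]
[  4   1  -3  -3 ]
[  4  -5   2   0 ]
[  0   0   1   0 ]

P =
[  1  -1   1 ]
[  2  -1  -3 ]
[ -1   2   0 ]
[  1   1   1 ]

First compute TP:
[[-12,  26,   4],
 [  6, -14,  -2],
 [ -8,   5,  19],
 [ -1,   2,   0]]
Now row reduce the product.
R2 ← R2 + (1/2)·R1: [0, -1, 0]
R3 ← R3 − (2/3)·R1: [0, -37/3, 49/3]
R4 ← R4 − (1/12)·R1: [0, -1/6, -1/3]
R3 ← R3 − (37/3)·R2: [0, 0, 49/3]
R4 ← R4 − (1/6)·R2: [0, 0, -1/3]
R4 ← R4 + (1/49)·R3: [0, 0, 0]
3 nonzero rows, so rank(TP) = 3.

3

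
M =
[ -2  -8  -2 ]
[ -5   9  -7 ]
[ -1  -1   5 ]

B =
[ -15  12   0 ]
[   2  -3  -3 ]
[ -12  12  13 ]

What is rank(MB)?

3

First compute MB:
[[ 38, -24,  -2],
 [177, -171, -118],
 [-47,  51,  68]]
Now row reduce the product.
R2 ← R2 − (177/38)·R1: [0, -1125/19, -2065/19]
R3 ← R3 + (47/38)·R1: [0, 405/19, 1245/19]
R3 ← R3 + (9/25)·R2: [0, 0, 132/5]
3 nonzero rows, so rank(MB) = 3.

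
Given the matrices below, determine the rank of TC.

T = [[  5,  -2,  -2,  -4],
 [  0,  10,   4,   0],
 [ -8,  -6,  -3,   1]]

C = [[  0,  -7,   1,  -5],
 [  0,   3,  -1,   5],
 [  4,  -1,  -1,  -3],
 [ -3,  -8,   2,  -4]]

3

First compute TC:
[[  4,  -7,   1, -13],
 [ 16,  26, -14,  38],
 [-15,  33,   3,  15]]
Now row reduce the product.
R2 ← R2 − (4)·R1: [0, 54, -18, 90]
R3 ← R3 + (15/4)·R1: [0, 27/4, 27/4, -135/4]
R3 ← R3 − (1/8)·R2: [0, 0, 9, -45]
3 nonzero rows, so rank(TC) = 3.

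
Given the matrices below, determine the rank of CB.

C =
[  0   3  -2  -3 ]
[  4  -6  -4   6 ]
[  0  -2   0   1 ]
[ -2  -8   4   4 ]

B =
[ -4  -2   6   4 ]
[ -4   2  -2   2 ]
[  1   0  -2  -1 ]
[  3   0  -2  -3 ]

3

First compute CB:
[[-23,   6,   4,  17],
 [ 22, -20,  32, -10],
 [ 11,  -4,   2,  -7],
 [ 56, -12, -12, -40]]
Now row reduce the product.
R2 ← R2 + (22/23)·R1: [0, -328/23, 824/23, 144/23]
R3 ← R3 + (11/23)·R1: [0, -26/23, 90/23, 26/23]
R4 ← R4 + (56/23)·R1: [0, 60/23, -52/23, 32/23]
R3 ← R3 − (13/164)·R2: [0, 0, 44/41, 26/41]
R4 ← R4 + (15/82)·R2: [0, 0, 176/41, 104/41]
R4 ← R4 − (4)·R3: [0, 0, 0, 0]
3 nonzero rows, so rank(CB) = 3.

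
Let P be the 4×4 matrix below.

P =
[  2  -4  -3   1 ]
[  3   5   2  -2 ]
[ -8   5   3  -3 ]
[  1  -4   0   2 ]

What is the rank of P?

Row reduce to echelon form.
R2 ← R2 − (3/2)·R1: [0, 11, 13/2, -7/2]
R3 ← R3 + (4)·R1: [0, -11, -9, 1]
R4 ← R4 − (1/2)·R1: [0, -2, 3/2, 3/2]
R3 ← R3 + R2: [0, 0, -5/2, -5/2]
R4 ← R4 + (2/11)·R2: [0, 0, 59/22, 19/22]
R4 ← R4 + (59/55)·R3: [0, 0, 0, -20/11]
Echelon form has 4 nonzero rows, so rank(P) = 4.

4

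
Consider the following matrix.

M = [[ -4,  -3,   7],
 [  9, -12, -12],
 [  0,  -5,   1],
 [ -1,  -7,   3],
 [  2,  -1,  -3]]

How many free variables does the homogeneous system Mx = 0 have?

1

Row reduce to echelon form.
R2 ← R2 + (9/4)·R1: [0, -75/4, 15/4]
R4 ← R4 − (1/4)·R1: [0, -25/4, 5/4]
R5 ← R5 + (1/2)·R1: [0, -5/2, 1/2]
R3 ← R3 − (4/15)·R2: [0, 0, 0]
R4 ← R4 − (1/3)·R2: [0, 0, 0]
R5 ← R5 − (2/15)·R2: [0, 0, 0]
2 nonzero rows, so rank(M) = 2.
M has 3 columns; by rank–nullity, nullity = 3 − 2 = 1.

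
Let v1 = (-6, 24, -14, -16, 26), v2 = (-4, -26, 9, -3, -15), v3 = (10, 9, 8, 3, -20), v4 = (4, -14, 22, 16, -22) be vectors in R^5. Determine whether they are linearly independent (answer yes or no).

yes

Form the matrix with these vectors as rows and row reduce.
R2 ← R2 − (2/3)·R1: [0, -42, 55/3, 23/3, -97/3]
R3 ← R3 + (5/3)·R1: [0, 49, -46/3, -71/3, 70/3]
R4 ← R4 + (2/3)·R1: [0, 2, 38/3, 16/3, -14/3]
R3 ← R3 + (7/6)·R2: [0, 0, 109/18, -265/18, -259/18]
R4 ← R4 + (1/21)·R2: [0, 0, 853/63, 359/63, -391/63]
R4 ← R4 − (1706/763)·R3: [0, 0, 0, 29464/763, 19812/763]
4 nonzero rows, so the 4 vectors span a space of dimension 4.
Since 4 = 4, the vectors are linearly independent.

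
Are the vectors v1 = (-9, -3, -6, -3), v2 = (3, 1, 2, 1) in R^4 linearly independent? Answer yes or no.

Form the matrix with these vectors as rows and row reduce.
R2 ← R2 + (1/3)·R1: [0, 0, 0, 0]
1 nonzero row, so the 2 vectors span a space of dimension 1.
Since 1 < 2, the vectors are linearly dependent.

no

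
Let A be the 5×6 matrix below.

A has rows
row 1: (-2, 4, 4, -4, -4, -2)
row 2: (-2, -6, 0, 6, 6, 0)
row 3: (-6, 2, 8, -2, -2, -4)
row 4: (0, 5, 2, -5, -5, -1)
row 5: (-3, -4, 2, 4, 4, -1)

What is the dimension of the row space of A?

Row reduce to echelon form.
R2 ← R2 − R1: [0, -10, -4, 10, 10, 2]
R3 ← R3 − (3)·R1: [0, -10, -4, 10, 10, 2]
R5 ← R5 − (3/2)·R1: [0, -10, -4, 10, 10, 2]
R3 ← R3 − R2: [0, 0, 0, 0, 0, 0]
R4 ← R4 + (1/2)·R2: [0, 0, 0, 0, 0, 0]
R5 ← R5 − R2: [0, 0, 0, 0, 0, 0]
Echelon form has 2 nonzero rows, so rank(A) = 2.
The row space has dimension equal to the rank: 2.

2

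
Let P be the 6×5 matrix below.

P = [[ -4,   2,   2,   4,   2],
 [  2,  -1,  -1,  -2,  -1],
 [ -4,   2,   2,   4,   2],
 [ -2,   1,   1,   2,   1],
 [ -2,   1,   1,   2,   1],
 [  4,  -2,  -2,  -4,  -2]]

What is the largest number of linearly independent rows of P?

Row reduce to echelon form.
R2 ← R2 + (1/2)·R1: [0, 0, 0, 0, 0]
R3 ← R3 − R1: [0, 0, 0, 0, 0]
R4 ← R4 − (1/2)·R1: [0, 0, 0, 0, 0]
R5 ← R5 − (1/2)·R1: [0, 0, 0, 0, 0]
R6 ← R6 + R1: [0, 0, 0, 0, 0]
Echelon form has 1 nonzero row, so rank(P) = 1.
The rank gives the maximum number of linearly independent rows: 1.

1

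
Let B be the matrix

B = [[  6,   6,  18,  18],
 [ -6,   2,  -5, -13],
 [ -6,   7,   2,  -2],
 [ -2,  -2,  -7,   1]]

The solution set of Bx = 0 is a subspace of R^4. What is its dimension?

Row reduce to echelon form.
R2 ← R2 + R1: [0, 8, 13, 5]
R3 ← R3 + R1: [0, 13, 20, 16]
R4 ← R4 + (1/3)·R1: [0, 0, -1, 7]
R3 ← R3 − (13/8)·R2: [0, 0, -9/8, 63/8]
R4 ← R4 − (8/9)·R3: [0, 0, 0, 0]
3 nonzero rows, so rank(B) = 3.
B has 4 columns; by rank–nullity, nullity = 4 − 3 = 1.

1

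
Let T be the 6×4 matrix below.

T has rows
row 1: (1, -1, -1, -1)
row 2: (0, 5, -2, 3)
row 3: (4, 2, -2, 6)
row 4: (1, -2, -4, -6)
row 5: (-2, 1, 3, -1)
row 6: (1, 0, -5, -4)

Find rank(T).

Row reduce to echelon form.
R3 ← R3 − (4)·R1: [0, 6, 2, 10]
R4 ← R4 − R1: [0, -1, -3, -5]
R5 ← R5 + (2)·R1: [0, -1, 1, -3]
R6 ← R6 − R1: [0, 1, -4, -3]
R3 ← R3 − (6/5)·R2: [0, 0, 22/5, 32/5]
R4 ← R4 + (1/5)·R2: [0, 0, -17/5, -22/5]
R5 ← R5 + (1/5)·R2: [0, 0, 3/5, -12/5]
R6 ← R6 − (1/5)·R2: [0, 0, -18/5, -18/5]
R4 ← R4 + (17/22)·R3: [0, 0, 0, 6/11]
R5 ← R5 − (3/22)·R3: [0, 0, 0, -36/11]
R6 ← R6 + (9/11)·R3: [0, 0, 0, 18/11]
R5 ← R5 + (6)·R4: [0, 0, 0, 0]
R6 ← R6 − (3)·R4: [0, 0, 0, 0]
Echelon form has 4 nonzero rows, so rank(T) = 4.

4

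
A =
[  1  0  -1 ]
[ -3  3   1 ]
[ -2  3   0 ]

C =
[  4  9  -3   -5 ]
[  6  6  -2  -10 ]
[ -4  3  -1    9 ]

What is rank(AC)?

2

First compute AC:
[[  8,   6,  -2, -14],
 [  2,  -6,   2,  -6],
 [ 10,   0,   0, -20]]
Now row reduce the product.
R2 ← R2 − (1/4)·R1: [0, -15/2, 5/2, -5/2]
R3 ← R3 − (5/4)·R1: [0, -15/2, 5/2, -5/2]
R3 ← R3 − R2: [0, 0, 0, 0]
2 nonzero rows, so rank(AC) = 2.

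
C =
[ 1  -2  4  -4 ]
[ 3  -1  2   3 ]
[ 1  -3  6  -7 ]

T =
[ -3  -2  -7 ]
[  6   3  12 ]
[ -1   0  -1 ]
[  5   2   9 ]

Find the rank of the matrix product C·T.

2

First compute CT:
[[-39, -16, -71],
 [ -2,  -3,  -8],
 [-62, -25, -112]]
Now row reduce the product.
R2 ← R2 − (2/39)·R1: [0, -85/39, -170/39]
R3 ← R3 − (62/39)·R1: [0, 17/39, 34/39]
R3 ← R3 + (1/5)·R2: [0, 0, 0]
2 nonzero rows, so rank(CT) = 2.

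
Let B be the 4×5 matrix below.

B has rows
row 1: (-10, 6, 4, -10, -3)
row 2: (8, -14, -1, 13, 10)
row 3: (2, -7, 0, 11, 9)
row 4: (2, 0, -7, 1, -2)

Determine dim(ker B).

1

Row reduce to echelon form.
R2 ← R2 + (4/5)·R1: [0, -46/5, 11/5, 5, 38/5]
R3 ← R3 + (1/5)·R1: [0, -29/5, 4/5, 9, 42/5]
R4 ← R4 + (1/5)·R1: [0, 6/5, -31/5, -1, -13/5]
R3 ← R3 − (29/46)·R2: [0, 0, -27/46, 269/46, 83/23]
R4 ← R4 + (3/23)·R2: [0, 0, -136/23, -8/23, -37/23]
R4 ← R4 − (272/27)·R3: [0, 0, 0, -1600/27, -1025/27]
4 nonzero rows, so rank(B) = 4.
B has 5 columns; by rank–nullity, nullity = 5 − 4 = 1.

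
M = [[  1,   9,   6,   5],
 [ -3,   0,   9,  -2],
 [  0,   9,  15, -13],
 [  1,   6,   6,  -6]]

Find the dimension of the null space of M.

Row reduce to echelon form.
R2 ← R2 + (3)·R1: [0, 27, 27, 13]
R4 ← R4 − R1: [0, -3, 0, -11]
R3 ← R3 − (1/3)·R2: [0, 0, 6, -52/3]
R4 ← R4 + (1/9)·R2: [0, 0, 3, -86/9]
R4 ← R4 − (1/2)·R3: [0, 0, 0, -8/9]
4 nonzero rows, so rank(M) = 4.
M has 4 columns; by rank–nullity, nullity = 4 − 4 = 0.

0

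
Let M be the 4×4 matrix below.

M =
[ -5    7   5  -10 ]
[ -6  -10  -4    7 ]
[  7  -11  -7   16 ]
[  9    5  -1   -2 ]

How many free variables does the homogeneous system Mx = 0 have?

1

Row reduce to echelon form.
R2 ← R2 − (6/5)·R1: [0, -92/5, -10, 19]
R3 ← R3 + (7/5)·R1: [0, -6/5, 0, 2]
R4 ← R4 + (9/5)·R1: [0, 88/5, 8, -20]
R3 ← R3 − (3/46)·R2: [0, 0, 15/23, 35/46]
R4 ← R4 + (22/23)·R2: [0, 0, -36/23, -42/23]
R4 ← R4 + (12/5)·R3: [0, 0, 0, 0]
3 nonzero rows, so rank(M) = 3.
M has 4 columns; by rank–nullity, nullity = 4 − 3 = 1.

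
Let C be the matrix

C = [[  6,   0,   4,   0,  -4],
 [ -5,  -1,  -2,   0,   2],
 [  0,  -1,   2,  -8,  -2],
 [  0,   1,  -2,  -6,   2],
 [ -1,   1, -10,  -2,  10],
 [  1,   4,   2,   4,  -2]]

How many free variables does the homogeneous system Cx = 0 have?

Row reduce to echelon form.
R2 ← R2 + (5/6)·R1: [0, -1, 4/3, 0, -4/3]
R5 ← R5 + (1/6)·R1: [0, 1, -28/3, -2, 28/3]
R6 ← R6 − (1/6)·R1: [0, 4, 4/3, 4, -4/3]
R3 ← R3 − R2: [0, 0, 2/3, -8, -2/3]
R4 ← R4 + R2: [0, 0, -2/3, -6, 2/3]
R5 ← R5 + R2: [0, 0, -8, -2, 8]
R6 ← R6 + (4)·R2: [0, 0, 20/3, 4, -20/3]
R4 ← R4 + R3: [0, 0, 0, -14, 0]
R5 ← R5 + (12)·R3: [0, 0, 0, -98, 0]
R6 ← R6 − (10)·R3: [0, 0, 0, 84, 0]
R5 ← R5 − (7)·R4: [0, 0, 0, 0, 0]
R6 ← R6 + (6)·R4: [0, 0, 0, 0, 0]
4 nonzero rows, so rank(C) = 4.
C has 5 columns; by rank–nullity, nullity = 5 − 4 = 1.

1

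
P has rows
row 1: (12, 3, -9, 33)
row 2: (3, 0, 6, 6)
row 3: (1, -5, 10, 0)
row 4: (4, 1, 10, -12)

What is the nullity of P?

Row reduce to echelon form.
R2 ← R2 − (1/4)·R1: [0, -3/4, 33/4, -9/4]
R3 ← R3 − (1/12)·R1: [0, -21/4, 43/4, -11/4]
R4 ← R4 − (1/3)·R1: [0, 0, 13, -23]
R3 ← R3 − (7)·R2: [0, 0, -47, 13]
R4 ← R4 + (13/47)·R3: [0, 0, 0, -912/47]
4 nonzero rows, so rank(P) = 4.
P has 4 columns; by rank–nullity, nullity = 4 − 4 = 0.

0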